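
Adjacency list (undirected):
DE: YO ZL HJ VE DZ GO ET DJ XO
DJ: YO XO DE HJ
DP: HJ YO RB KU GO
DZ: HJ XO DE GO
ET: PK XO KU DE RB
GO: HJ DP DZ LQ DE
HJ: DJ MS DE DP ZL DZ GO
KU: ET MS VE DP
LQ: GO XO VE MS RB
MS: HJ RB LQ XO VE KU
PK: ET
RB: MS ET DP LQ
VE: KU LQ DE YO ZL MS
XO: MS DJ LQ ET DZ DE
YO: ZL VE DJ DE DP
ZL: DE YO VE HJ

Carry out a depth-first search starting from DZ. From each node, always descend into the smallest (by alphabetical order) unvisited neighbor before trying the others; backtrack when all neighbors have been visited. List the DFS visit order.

Visit DZ
DZ → DE
DE → DJ
DJ → HJ
HJ → DP
DP → GO
GO → LQ
LQ → MS
MS → KU
KU → ET
ET → PK
ET → RB
ET → XO
KU → VE
VE → YO
YO → ZL

DZ DE DJ HJ DP GO LQ MS KU ET PK RB XO VE YO ZL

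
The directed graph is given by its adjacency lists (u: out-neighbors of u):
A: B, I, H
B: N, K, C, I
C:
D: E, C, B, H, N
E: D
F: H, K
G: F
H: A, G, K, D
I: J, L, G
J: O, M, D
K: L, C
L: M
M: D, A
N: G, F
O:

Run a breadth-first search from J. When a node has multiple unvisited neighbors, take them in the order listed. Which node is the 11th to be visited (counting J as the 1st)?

I

Visit J; enqueue O, M, D → queue [O, M, D]
Visit O → queue [M, D]
Visit M; enqueue A → queue [D, A]
Visit D; enqueue E, C, B, H, N → queue [A, E, C, B, H, N]
Visit A; enqueue I → queue [E, C, B, H, N, I]
Visit E → queue [C, B, H, N, I]
Visit C → queue [B, H, N, I]
Visit B; enqueue K → queue [H, N, I, K]
Visit H; enqueue G → queue [N, I, K, G]
Visit N; enqueue F → queue [I, K, G, F]
Visit I; enqueue L → queue [K, G, F, L]
Visit K → queue [G, F, L]
Visit G → queue [F, L]
Visit F → queue [L]
Visit L → queue []

Visit order: J, O, M, D, A, E, C, B, H, N, I, K, G, F, L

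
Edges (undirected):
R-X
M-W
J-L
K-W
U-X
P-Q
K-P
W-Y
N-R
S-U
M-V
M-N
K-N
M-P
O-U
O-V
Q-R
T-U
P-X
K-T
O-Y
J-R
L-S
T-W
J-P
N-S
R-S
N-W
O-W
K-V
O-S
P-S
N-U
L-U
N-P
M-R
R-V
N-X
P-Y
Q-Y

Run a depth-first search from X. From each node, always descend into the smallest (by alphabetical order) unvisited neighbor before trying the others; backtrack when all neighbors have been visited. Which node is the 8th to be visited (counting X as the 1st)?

Visit X
X → N
N → K
K → P
P → J
J → L
L → S
S → O
O → U
U → T
T → W
W → M
M → R
R → Q
Q → Y
R → V

Visit order: X, N, K, P, J, L, S, O, U, T, W, M, R, Q, Y, V

O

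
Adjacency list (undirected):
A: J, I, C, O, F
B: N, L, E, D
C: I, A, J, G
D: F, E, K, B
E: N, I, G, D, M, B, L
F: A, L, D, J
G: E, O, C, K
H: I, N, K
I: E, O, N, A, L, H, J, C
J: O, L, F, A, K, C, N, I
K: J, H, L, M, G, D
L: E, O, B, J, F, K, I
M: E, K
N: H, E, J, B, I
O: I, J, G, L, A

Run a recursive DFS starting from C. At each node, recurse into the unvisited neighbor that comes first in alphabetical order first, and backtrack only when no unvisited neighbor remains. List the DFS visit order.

Visit C
C → A
A → F
F → D
D → B
B → E
E → G
G → K
K → H
H → I
I → J
J → L
L → O
J → N
K → M

C -> A -> F -> D -> B -> E -> G -> K -> H -> I -> J -> L -> O -> N -> M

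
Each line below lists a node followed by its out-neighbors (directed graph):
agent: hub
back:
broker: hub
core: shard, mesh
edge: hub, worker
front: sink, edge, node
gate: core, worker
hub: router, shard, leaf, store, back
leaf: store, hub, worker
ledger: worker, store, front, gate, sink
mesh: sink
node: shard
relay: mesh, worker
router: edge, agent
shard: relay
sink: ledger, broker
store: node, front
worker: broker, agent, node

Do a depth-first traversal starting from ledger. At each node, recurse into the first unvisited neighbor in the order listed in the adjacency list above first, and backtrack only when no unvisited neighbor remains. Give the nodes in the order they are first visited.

ledger -> worker -> broker -> hub -> router -> edge -> agent -> shard -> relay -> mesh -> sink -> leaf -> store -> node -> front -> back -> gate -> core

Visit ledger
ledger → worker
worker → broker
broker → hub
hub → router
router → edge
router → agent
hub → shard
shard → relay
relay → mesh
mesh → sink
hub → leaf
leaf → store
store → node
store → front
hub → back
ledger → gate
gate → core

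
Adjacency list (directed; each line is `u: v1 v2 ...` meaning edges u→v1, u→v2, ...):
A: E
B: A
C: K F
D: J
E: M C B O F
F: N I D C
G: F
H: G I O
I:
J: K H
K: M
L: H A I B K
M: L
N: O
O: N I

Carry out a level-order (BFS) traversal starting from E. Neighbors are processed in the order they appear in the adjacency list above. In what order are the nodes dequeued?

E -> M -> C -> B -> O -> F -> L -> K -> A -> N -> I -> D -> H -> J -> G

Visit E; enqueue M, C, B, O, F → queue [M, C, B, O, F]
Visit M; enqueue L → queue [C, B, O, F, L]
Visit C; enqueue K → queue [B, O, F, L, K]
Visit B; enqueue A → queue [O, F, L, K, A]
Visit O; enqueue N, I → queue [F, L, K, A, N, I]
Visit F; enqueue D → queue [L, K, A, N, I, D]
Visit L; enqueue H → queue [K, A, N, I, D, H]
Visit K → queue [A, N, I, D, H]
Visit A → queue [N, I, D, H]
Visit N → queue [I, D, H]
Visit I → queue [D, H]
Visit D; enqueue J → queue [H, J]
Visit H; enqueue G → queue [J, G]
Visit J → queue [G]
Visit G → queue []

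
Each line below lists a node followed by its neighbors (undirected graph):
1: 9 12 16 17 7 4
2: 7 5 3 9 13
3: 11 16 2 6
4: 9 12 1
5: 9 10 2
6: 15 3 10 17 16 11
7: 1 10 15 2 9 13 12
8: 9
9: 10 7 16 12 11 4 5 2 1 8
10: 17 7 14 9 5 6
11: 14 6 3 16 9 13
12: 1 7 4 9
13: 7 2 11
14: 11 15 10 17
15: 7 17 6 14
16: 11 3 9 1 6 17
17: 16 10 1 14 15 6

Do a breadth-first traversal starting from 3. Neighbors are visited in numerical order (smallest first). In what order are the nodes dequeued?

3 2 6 11 16 5 7 9 13 10 15 17 14 1 12 4 8

Visit 3; enqueue 2, 6, 11, 16 → queue [2, 6, 11, 16]
Visit 2; enqueue 5, 7, 9, 13 → queue [6, 11, 16, 5, 7, 9, 13]
Visit 6; enqueue 10, 15, 17 → queue [11, 16, 5, 7, 9, 13, 10, 15, 17]
Visit 11; enqueue 14 → queue [16, 5, 7, 9, 13, 10, 15, 17, 14]
Visit 16; enqueue 1 → queue [5, 7, 9, 13, 10, 15, 17, 14, 1]
Visit 5 → queue [7, 9, 13, 10, 15, 17, 14, 1]
Visit 7; enqueue 12 → queue [9, 13, 10, 15, 17, 14, 1, 12]
Visit 9; enqueue 4, 8 → queue [13, 10, 15, 17, 14, 1, 12, 4, 8]
Visit 13 → queue [10, 15, 17, 14, 1, 12, 4, 8]
Visit 10 → queue [15, 17, 14, 1, 12, 4, 8]
Visit 15 → queue [17, 14, 1, 12, 4, 8]
Visit 17 → queue [14, 1, 12, 4, 8]
Visit 14 → queue [1, 12, 4, 8]
Visit 1 → queue [12, 4, 8]
Visit 12 → queue [4, 8]
Visit 4 → queue [8]
Visit 8 → queue []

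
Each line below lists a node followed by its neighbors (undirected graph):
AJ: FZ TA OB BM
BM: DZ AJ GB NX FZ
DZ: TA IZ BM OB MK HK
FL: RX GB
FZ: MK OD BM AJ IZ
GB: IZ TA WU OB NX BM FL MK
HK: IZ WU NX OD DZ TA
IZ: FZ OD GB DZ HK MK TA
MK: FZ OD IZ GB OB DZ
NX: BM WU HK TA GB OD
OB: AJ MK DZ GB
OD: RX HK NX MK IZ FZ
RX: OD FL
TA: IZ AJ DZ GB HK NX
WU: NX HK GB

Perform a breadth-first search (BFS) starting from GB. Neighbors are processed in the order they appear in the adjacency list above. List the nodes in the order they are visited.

GB → IZ → TA → WU → OB → NX → BM → FL → MK → FZ → OD → DZ → HK → AJ → RX

Visit GB; enqueue IZ, TA, WU, OB, NX, BM, FL, MK → queue [IZ, TA, WU, OB, NX, BM, FL, MK]
Visit IZ; enqueue FZ, OD, DZ, HK → queue [TA, WU, OB, NX, BM, FL, MK, FZ, OD, DZ, HK]
Visit TA; enqueue AJ → queue [WU, OB, NX, BM, FL, MK, FZ, OD, DZ, HK, AJ]
Visit WU → queue [OB, NX, BM, FL, MK, FZ, OD, DZ, HK, AJ]
Visit OB → queue [NX, BM, FL, MK, FZ, OD, DZ, HK, AJ]
Visit NX → queue [BM, FL, MK, FZ, OD, DZ, HK, AJ]
Visit BM → queue [FL, MK, FZ, OD, DZ, HK, AJ]
Visit FL; enqueue RX → queue [MK, FZ, OD, DZ, HK, AJ, RX]
Visit MK → queue [FZ, OD, DZ, HK, AJ, RX]
Visit FZ → queue [OD, DZ, HK, AJ, RX]
Visit OD → queue [DZ, HK, AJ, RX]
Visit DZ → queue [HK, AJ, RX]
Visit HK → queue [AJ, RX]
Visit AJ → queue [RX]
Visit RX → queue []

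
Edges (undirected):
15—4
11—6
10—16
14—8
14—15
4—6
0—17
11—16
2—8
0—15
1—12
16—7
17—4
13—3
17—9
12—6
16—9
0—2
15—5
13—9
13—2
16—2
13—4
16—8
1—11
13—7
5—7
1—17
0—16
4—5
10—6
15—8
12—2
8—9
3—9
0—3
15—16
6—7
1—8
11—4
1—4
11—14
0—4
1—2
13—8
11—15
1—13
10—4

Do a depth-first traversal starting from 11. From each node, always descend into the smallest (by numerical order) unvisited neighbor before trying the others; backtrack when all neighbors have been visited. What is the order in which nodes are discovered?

Visit 11
11 → 1
1 → 2
2 → 0
0 → 3
3 → 9
9 → 8
8 → 13
13 → 4
4 → 5
5 → 7
7 → 6
6 → 10
10 → 16
16 → 15
15 → 14
6 → 12
4 → 17

11, 1, 2, 0, 3, 9, 8, 13, 4, 5, 7, 6, 10, 16, 15, 14, 12, 17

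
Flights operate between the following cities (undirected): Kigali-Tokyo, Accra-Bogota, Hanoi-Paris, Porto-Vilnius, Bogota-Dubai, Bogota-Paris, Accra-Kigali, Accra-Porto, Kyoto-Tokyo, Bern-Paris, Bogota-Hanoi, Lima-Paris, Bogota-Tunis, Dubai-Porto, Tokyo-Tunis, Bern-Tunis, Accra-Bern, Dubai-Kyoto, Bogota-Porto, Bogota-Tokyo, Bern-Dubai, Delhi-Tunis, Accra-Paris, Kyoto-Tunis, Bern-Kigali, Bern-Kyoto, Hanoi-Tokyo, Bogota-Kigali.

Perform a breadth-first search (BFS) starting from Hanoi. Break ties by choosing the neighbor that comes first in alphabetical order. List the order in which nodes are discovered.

Visit Hanoi; enqueue Bogota, Paris, Tokyo → queue [Bogota, Paris, Tokyo]
Visit Bogota; enqueue Accra, Dubai, Kigali, Porto, Tunis → queue [Paris, Tokyo, Accra, Dubai, Kigali, Porto, Tunis]
Visit Paris; enqueue Bern, Lima → queue [Tokyo, Accra, Dubai, Kigali, Porto, Tunis, Bern, Lima]
Visit Tokyo; enqueue Kyoto → queue [Accra, Dubai, Kigali, Porto, Tunis, Bern, Lima, Kyoto]
Visit Accra → queue [Dubai, Kigali, Porto, Tunis, Bern, Lima, Kyoto]
Visit Dubai → queue [Kigali, Porto, Tunis, Bern, Lima, Kyoto]
Visit Kigali → queue [Porto, Tunis, Bern, Lima, Kyoto]
Visit Porto; enqueue Vilnius → queue [Tunis, Bern, Lima, Kyoto, Vilnius]
Visit Tunis; enqueue Delhi → queue [Bern, Lima, Kyoto, Vilnius, Delhi]
Visit Bern → queue [Lima, Kyoto, Vilnius, Delhi]
Visit Lima → queue [Kyoto, Vilnius, Delhi]
Visit Kyoto → queue [Vilnius, Delhi]
Visit Vilnius → queue [Delhi]
Visit Delhi → queue []

Hanoi → Bogota → Paris → Tokyo → Accra → Dubai → Kigali → Porto → Tunis → Bern → Lima → Kyoto → Vilnius → Delhi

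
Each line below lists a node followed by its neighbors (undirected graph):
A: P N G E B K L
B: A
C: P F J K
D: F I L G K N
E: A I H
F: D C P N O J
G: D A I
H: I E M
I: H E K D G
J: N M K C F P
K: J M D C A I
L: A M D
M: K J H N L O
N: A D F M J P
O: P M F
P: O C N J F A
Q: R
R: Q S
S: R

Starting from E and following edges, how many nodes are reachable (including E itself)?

16

BFS from E visits: E, I, H, A, K, G, D, M, P, N, L, B, J, C, F, O
Reachable nodes: 16 of 19 total.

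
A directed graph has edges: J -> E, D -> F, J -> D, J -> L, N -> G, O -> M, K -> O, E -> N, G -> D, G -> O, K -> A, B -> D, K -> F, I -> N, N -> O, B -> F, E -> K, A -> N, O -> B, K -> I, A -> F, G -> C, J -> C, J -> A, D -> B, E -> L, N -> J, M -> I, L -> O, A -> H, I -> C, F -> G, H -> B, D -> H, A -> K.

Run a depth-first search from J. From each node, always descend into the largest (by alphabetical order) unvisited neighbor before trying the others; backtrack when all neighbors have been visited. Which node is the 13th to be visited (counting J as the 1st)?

Visit J
J → L
L → O
O → M
M → I
I → N
N → G
G → D
D → H
H → B
B → F
G → C
J → E
E → K
K → A

Visit order: J, L, O, M, I, N, G, D, H, B, F, C, E, K, A

E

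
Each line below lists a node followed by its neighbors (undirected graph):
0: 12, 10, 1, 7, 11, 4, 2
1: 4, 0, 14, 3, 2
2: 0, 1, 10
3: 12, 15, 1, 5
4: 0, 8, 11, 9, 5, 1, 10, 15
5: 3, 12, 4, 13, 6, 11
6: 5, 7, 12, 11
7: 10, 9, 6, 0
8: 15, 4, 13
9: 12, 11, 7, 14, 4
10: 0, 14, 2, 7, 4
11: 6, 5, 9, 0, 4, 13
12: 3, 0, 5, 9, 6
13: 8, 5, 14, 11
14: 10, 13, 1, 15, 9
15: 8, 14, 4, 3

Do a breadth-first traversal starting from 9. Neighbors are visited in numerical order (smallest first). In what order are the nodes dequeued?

9, 4, 7, 11, 12, 14, 0, 1, 5, 8, 10, 15, 6, 13, 3, 2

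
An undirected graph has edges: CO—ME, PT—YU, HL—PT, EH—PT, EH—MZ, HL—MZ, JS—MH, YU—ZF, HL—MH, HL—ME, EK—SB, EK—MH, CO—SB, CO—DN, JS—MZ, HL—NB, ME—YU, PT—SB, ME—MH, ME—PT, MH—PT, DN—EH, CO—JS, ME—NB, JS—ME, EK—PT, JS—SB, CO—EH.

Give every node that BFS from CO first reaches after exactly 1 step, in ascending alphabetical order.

DN, EH, JS, ME, SB

Level 0: CO
Level 1: DN, EH, JS, ME, SB
Level 2: EK, HL, MH, MZ, NB, PT, YU
Level 3: ZF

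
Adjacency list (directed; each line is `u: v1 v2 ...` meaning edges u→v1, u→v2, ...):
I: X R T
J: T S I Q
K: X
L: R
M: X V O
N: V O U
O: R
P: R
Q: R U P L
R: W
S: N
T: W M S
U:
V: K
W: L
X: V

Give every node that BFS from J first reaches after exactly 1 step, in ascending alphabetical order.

I, Q, S, T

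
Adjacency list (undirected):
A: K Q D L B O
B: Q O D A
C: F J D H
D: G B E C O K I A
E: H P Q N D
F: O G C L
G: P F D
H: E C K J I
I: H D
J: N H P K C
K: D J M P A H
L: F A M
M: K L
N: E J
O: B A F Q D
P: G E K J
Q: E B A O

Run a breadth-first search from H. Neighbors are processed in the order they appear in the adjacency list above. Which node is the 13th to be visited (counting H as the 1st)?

Visit H; enqueue E, C, K, J, I → queue [E, C, K, J, I]
Visit E; enqueue P, Q, N, D → queue [C, K, J, I, P, Q, N, D]
Visit C; enqueue F → queue [K, J, I, P, Q, N, D, F]
Visit K; enqueue M, A → queue [J, I, P, Q, N, D, F, M, A]
Visit J → queue [I, P, Q, N, D, F, M, A]
Visit I → queue [P, Q, N, D, F, M, A]
Visit P; enqueue G → queue [Q, N, D, F, M, A, G]
Visit Q; enqueue B, O → queue [N, D, F, M, A, G, B, O]
Visit N → queue [D, F, M, A, G, B, O]
Visit D → queue [F, M, A, G, B, O]
Visit F; enqueue L → queue [M, A, G, B, O, L]
Visit M → queue [A, G, B, O, L]
Visit A → queue [G, B, O, L]
Visit G → queue [B, O, L]
Visit B → queue [O, L]
Visit O → queue [L]
Visit L → queue []

Visit order: H, E, C, K, J, I, P, Q, N, D, F, M, A, G, B, O, L

A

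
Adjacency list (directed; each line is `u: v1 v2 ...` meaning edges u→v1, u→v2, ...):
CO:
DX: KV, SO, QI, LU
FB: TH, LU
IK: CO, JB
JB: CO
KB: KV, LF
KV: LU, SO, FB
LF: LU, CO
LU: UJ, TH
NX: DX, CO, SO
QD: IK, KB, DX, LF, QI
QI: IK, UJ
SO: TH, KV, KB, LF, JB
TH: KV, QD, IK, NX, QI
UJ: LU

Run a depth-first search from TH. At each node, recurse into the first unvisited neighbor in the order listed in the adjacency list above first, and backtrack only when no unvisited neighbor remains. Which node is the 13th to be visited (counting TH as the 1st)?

DX

Visit TH
TH → KV
KV → LU
LU → UJ
KV → SO
SO → KB
KB → LF
LF → CO
SO → JB
KV → FB
TH → QD
QD → IK
QD → DX
DX → QI
TH → NX

Visit order: TH, KV, LU, UJ, SO, KB, LF, CO, JB, FB, QD, IK, DX, QI, NX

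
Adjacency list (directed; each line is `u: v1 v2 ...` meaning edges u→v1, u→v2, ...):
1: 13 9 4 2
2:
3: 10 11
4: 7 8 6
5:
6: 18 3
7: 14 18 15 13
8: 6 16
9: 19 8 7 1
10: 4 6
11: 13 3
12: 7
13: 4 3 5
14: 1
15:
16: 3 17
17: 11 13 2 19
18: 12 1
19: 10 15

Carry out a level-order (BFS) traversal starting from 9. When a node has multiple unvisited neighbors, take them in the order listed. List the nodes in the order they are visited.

9 → 19 → 8 → 7 → 1 → 10 → 15 → 6 → 16 → 14 → 18 → 13 → 4 → 2 → 3 → 17 → 12 → 5 → 11

Visit 9; enqueue 19, 8, 7, 1 → queue [19, 8, 7, 1]
Visit 19; enqueue 10, 15 → queue [8, 7, 1, 10, 15]
Visit 8; enqueue 6, 16 → queue [7, 1, 10, 15, 6, 16]
Visit 7; enqueue 14, 18, 13 → queue [1, 10, 15, 6, 16, 14, 18, 13]
Visit 1; enqueue 4, 2 → queue [10, 15, 6, 16, 14, 18, 13, 4, 2]
Visit 10 → queue [15, 6, 16, 14, 18, 13, 4, 2]
Visit 15 → queue [6, 16, 14, 18, 13, 4, 2]
Visit 6; enqueue 3 → queue [16, 14, 18, 13, 4, 2, 3]
Visit 16; enqueue 17 → queue [14, 18, 13, 4, 2, 3, 17]
Visit 14 → queue [18, 13, 4, 2, 3, 17]
Visit 18; enqueue 12 → queue [13, 4, 2, 3, 17, 12]
Visit 13; enqueue 5 → queue [4, 2, 3, 17, 12, 5]
Visit 4 → queue [2, 3, 17, 12, 5]
Visit 2 → queue [3, 17, 12, 5]
Visit 3; enqueue 11 → queue [17, 12, 5, 11]
Visit 17 → queue [12, 5, 11]
Visit 12 → queue [5, 11]
Visit 5 → queue [11]
Visit 11 → queue []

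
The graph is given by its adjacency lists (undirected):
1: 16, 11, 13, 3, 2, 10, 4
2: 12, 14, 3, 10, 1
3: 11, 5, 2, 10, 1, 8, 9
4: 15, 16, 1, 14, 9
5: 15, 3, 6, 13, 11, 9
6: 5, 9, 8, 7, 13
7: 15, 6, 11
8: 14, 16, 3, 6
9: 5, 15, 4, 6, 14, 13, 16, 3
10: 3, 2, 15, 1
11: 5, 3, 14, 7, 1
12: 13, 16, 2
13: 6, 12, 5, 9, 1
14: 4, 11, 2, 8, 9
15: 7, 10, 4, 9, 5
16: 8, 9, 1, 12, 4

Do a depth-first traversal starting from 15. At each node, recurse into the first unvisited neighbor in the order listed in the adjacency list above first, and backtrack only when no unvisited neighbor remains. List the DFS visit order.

15 -> 7 -> 6 -> 5 -> 3 -> 11 -> 14 -> 4 -> 16 -> 8 -> 9 -> 13 -> 12 -> 2 -> 10 -> 1

Visit 15
15 → 7
7 → 6
6 → 5
5 → 3
3 → 11
11 → 14
14 → 4
4 → 16
16 → 8
16 → 9
9 → 13
13 → 12
12 → 2
2 → 10
10 → 1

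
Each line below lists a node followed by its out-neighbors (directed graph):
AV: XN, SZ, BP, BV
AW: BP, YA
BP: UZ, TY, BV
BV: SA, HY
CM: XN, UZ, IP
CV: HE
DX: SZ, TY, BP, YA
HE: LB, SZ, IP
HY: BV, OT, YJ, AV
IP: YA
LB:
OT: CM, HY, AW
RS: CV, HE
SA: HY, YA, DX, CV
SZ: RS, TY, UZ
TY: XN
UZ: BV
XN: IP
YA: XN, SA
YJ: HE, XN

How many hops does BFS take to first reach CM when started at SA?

3

Level 0: SA
Level 1: CV, DX, HY, YA
Level 2: AV, BP, BV, HE, OT, SZ, TY, XN, YJ
Level 3: AW, CM, IP, LB, RS, UZ
CM first appears at level 3.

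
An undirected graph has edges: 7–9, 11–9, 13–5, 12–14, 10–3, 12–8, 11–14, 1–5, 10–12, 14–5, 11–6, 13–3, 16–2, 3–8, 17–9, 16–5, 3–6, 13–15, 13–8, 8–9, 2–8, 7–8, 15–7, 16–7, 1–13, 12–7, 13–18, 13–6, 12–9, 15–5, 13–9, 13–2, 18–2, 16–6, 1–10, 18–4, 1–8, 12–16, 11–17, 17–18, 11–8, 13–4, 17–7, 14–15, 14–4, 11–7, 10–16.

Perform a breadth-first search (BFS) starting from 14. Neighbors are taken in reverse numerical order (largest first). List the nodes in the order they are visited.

14, 15, 12, 11, 5, 4, 13, 7, 16, 10, 9, 8, 17, 6, 1, 18, 3, 2

Visit 14; enqueue 15, 12, 11, 5, 4 → queue [15, 12, 11, 5, 4]
Visit 15; enqueue 13, 7 → queue [12, 11, 5, 4, 13, 7]
Visit 12; enqueue 16, 10, 9, 8 → queue [11, 5, 4, 13, 7, 16, 10, 9, 8]
Visit 11; enqueue 17, 6 → queue [5, 4, 13, 7, 16, 10, 9, 8, 17, 6]
Visit 5; enqueue 1 → queue [4, 13, 7, 16, 10, 9, 8, 17, 6, 1]
Visit 4; enqueue 18 → queue [13, 7, 16, 10, 9, 8, 17, 6, 1, 18]
Visit 13; enqueue 3, 2 → queue [7, 16, 10, 9, 8, 17, 6, 1, 18, 3, 2]
Visit 7 → queue [16, 10, 9, 8, 17, 6, 1, 18, 3, 2]
Visit 16 → queue [10, 9, 8, 17, 6, 1, 18, 3, 2]
Visit 10 → queue [9, 8, 17, 6, 1, 18, 3, 2]
Visit 9 → queue [8, 17, 6, 1, 18, 3, 2]
Visit 8 → queue [17, 6, 1, 18, 3, 2]
Visit 17 → queue [6, 1, 18, 3, 2]
Visit 6 → queue [1, 18, 3, 2]
Visit 1 → queue [18, 3, 2]
Visit 18 → queue [3, 2]
Visit 3 → queue [2]
Visit 2 → queue []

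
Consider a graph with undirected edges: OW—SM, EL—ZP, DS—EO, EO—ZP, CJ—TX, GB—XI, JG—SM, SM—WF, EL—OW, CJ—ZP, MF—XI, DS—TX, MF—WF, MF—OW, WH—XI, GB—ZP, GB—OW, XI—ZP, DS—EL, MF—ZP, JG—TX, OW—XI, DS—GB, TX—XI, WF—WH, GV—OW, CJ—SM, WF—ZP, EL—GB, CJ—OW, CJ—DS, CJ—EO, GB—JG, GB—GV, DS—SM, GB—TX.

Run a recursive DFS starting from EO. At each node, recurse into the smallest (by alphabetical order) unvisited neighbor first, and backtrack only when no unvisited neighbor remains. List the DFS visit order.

Visit EO
EO → CJ
CJ → DS
DS → EL
EL → GB
GB → GV
GV → OW
OW → MF
MF → WF
WF → SM
SM → JG
JG → TX
TX → XI
XI → WH
XI → ZP

EO CJ DS EL GB GV OW MF WF SM JG TX XI WH ZP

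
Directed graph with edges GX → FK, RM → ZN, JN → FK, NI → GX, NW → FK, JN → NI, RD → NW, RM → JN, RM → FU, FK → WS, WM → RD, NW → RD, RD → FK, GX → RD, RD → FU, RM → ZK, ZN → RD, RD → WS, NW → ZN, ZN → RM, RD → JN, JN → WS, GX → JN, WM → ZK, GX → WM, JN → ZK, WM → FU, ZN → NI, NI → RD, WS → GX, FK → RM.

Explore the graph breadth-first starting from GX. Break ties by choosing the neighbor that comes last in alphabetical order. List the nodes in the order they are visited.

GX WM RD JN FK ZK FU WS NW NI RM ZN

Visit GX; enqueue WM, RD, JN, FK → queue [WM, RD, JN, FK]
Visit WM; enqueue ZK, FU → queue [RD, JN, FK, ZK, FU]
Visit RD; enqueue WS, NW → queue [JN, FK, ZK, FU, WS, NW]
Visit JN; enqueue NI → queue [FK, ZK, FU, WS, NW, NI]
Visit FK; enqueue RM → queue [ZK, FU, WS, NW, NI, RM]
Visit ZK → queue [FU, WS, NW, NI, RM]
Visit FU → queue [WS, NW, NI, RM]
Visit WS → queue [NW, NI, RM]
Visit NW; enqueue ZN → queue [NI, RM, ZN]
Visit NI → queue [RM, ZN]
Visit RM → queue [ZN]
Visit ZN → queue []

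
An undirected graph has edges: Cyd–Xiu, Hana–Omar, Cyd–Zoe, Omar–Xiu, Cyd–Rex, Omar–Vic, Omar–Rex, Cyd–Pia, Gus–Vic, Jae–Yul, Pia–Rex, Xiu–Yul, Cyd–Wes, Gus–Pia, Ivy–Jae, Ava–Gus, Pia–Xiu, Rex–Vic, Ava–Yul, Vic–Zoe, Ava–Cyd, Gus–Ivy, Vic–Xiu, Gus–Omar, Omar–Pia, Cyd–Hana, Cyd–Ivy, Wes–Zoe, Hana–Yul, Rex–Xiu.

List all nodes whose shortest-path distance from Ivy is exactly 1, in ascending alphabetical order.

Cyd, Gus, Jae

Level 0: Ivy
Level 1: Cyd, Gus, Jae
Level 2: Ava, Hana, Omar, Pia, Rex, Vic, Wes, Xiu, Yul, Zoe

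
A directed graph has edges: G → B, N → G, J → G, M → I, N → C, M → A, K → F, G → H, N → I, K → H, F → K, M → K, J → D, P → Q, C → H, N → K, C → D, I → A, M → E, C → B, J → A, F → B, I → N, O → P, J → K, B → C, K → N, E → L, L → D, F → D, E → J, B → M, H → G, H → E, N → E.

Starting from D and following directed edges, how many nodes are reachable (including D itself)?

1

BFS from D visits: D
Reachable nodes: 1 of 17 total.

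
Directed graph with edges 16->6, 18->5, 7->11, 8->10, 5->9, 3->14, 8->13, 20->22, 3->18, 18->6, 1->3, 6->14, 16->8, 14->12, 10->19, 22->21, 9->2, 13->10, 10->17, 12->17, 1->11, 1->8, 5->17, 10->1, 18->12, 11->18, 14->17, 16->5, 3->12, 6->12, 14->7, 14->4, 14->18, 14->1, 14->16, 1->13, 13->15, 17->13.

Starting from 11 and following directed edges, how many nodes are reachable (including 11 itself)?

BFS from 11 visits: 11, 18, 12, 6, 5, 17, 14, 9, 13, 16, 7, 4, 1, 2, 15, 10, 8, 3, 19
Reachable nodes: 19 of 22 total.

19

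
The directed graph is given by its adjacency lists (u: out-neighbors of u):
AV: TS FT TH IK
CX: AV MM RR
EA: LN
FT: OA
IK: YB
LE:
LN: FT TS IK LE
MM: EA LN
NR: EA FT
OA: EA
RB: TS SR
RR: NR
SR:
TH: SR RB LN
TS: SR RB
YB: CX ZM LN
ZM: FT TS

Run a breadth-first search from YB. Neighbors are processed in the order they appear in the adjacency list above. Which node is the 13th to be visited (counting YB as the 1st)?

EA

Visit YB; enqueue CX, ZM, LN → queue [CX, ZM, LN]
Visit CX; enqueue AV, MM, RR → queue [ZM, LN, AV, MM, RR]
Visit ZM; enqueue FT, TS → queue [LN, AV, MM, RR, FT, TS]
Visit LN; enqueue IK, LE → queue [AV, MM, RR, FT, TS, IK, LE]
Visit AV; enqueue TH → queue [MM, RR, FT, TS, IK, LE, TH]
Visit MM; enqueue EA → queue [RR, FT, TS, IK, LE, TH, EA]
Visit RR; enqueue NR → queue [FT, TS, IK, LE, TH, EA, NR]
Visit FT; enqueue OA → queue [TS, IK, LE, TH, EA, NR, OA]
Visit TS; enqueue SR, RB → queue [IK, LE, TH, EA, NR, OA, SR, RB]
Visit IK → queue [LE, TH, EA, NR, OA, SR, RB]
Visit LE → queue [TH, EA, NR, OA, SR, RB]
Visit TH → queue [EA, NR, OA, SR, RB]
Visit EA → queue [NR, OA, SR, RB]
Visit NR → queue [OA, SR, RB]
Visit OA → queue [SR, RB]
Visit SR → queue [RB]
Visit RB → queue []

Visit order: YB, CX, ZM, LN, AV, MM, RR, FT, TS, IK, LE, TH, EA, NR, OA, SR, RB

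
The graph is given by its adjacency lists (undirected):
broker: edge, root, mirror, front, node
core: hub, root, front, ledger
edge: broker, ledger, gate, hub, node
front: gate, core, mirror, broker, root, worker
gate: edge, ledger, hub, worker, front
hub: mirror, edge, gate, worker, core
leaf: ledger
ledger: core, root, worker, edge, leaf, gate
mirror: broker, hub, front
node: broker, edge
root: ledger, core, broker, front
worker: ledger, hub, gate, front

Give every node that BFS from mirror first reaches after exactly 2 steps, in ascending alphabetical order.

Level 0: mirror
Level 1: broker, front, hub
Level 2: core, edge, gate, node, root, worker
Level 3: ledger
Level 4: leaf

core, edge, gate, node, root, worker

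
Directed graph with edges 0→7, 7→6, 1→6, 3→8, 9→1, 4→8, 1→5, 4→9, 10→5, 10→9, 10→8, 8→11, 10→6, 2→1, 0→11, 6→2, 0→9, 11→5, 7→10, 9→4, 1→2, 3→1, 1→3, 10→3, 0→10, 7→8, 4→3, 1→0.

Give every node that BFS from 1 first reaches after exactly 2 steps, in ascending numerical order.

7, 8, 9, 10, 11

Level 0: 1
Level 1: 0, 2, 3, 5, 6
Level 2: 7, 8, 9, 10, 11
Level 3: 4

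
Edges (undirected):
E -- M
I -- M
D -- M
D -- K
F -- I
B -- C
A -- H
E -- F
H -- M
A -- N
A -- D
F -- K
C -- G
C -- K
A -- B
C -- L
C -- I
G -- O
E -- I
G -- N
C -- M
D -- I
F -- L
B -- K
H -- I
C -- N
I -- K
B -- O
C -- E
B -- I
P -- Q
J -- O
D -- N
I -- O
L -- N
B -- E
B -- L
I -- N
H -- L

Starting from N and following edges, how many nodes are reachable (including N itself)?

15

BFS from N visits: N, L, I, G, D, C, A, H, F, B, O, M, K, E, J
Reachable nodes: 15 of 17 total.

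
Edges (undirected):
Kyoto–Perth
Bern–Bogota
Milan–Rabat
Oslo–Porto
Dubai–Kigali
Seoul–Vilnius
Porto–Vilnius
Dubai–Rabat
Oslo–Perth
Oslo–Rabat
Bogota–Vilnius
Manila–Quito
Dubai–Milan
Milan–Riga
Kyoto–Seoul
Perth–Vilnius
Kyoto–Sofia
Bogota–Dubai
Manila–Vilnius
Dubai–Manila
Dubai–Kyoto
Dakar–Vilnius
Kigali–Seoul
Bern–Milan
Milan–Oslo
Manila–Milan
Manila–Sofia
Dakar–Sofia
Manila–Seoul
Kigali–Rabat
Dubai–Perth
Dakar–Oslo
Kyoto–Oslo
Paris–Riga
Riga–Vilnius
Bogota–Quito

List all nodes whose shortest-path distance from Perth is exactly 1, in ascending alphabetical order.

Dubai, Kyoto, Oslo, Vilnius

Level 0: Perth
Level 1: Dubai, Kyoto, Oslo, Vilnius
Level 2: Bogota, Dakar, Kigali, Manila, Milan, Porto, Rabat, Riga, Seoul, Sofia
Level 3: Bern, Paris, Quito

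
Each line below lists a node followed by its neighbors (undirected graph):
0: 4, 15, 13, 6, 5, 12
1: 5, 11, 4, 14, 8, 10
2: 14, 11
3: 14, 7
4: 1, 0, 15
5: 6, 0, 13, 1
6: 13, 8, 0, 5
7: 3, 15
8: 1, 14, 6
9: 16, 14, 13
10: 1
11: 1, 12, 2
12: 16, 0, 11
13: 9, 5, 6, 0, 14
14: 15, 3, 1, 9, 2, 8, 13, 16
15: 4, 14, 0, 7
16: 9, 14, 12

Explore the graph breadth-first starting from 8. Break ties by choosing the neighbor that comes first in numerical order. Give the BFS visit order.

8, 1, 6, 14, 4, 5, 10, 11, 0, 13, 2, 3, 9, 15, 16, 12, 7

Visit 8; enqueue 1, 6, 14 → queue [1, 6, 14]
Visit 1; enqueue 4, 5, 10, 11 → queue [6, 14, 4, 5, 10, 11]
Visit 6; enqueue 0, 13 → queue [14, 4, 5, 10, 11, 0, 13]
Visit 14; enqueue 2, 3, 9, 15, 16 → queue [4, 5, 10, 11, 0, 13, 2, 3, 9, 15, 16]
Visit 4 → queue [5, 10, 11, 0, 13, 2, 3, 9, 15, 16]
Visit 5 → queue [10, 11, 0, 13, 2, 3, 9, 15, 16]
Visit 10 → queue [11, 0, 13, 2, 3, 9, 15, 16]
Visit 11; enqueue 12 → queue [0, 13, 2, 3, 9, 15, 16, 12]
Visit 0 → queue [13, 2, 3, 9, 15, 16, 12]
Visit 13 → queue [2, 3, 9, 15, 16, 12]
Visit 2 → queue [3, 9, 15, 16, 12]
Visit 3; enqueue 7 → queue [9, 15, 16, 12, 7]
Visit 9 → queue [15, 16, 12, 7]
Visit 15 → queue [16, 12, 7]
Visit 16 → queue [12, 7]
Visit 12 → queue [7]
Visit 7 → queue []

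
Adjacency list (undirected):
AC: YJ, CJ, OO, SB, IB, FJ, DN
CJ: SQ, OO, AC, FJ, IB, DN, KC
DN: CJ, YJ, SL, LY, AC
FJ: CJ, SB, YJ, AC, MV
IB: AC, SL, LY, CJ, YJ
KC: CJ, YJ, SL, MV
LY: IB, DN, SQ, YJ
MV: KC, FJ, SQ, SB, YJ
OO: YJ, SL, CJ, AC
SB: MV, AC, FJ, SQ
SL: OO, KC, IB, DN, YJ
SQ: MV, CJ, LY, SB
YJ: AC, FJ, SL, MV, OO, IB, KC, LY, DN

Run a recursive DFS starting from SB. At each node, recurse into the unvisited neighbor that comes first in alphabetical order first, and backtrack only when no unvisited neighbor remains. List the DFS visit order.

Visit SB
SB → AC
AC → CJ
CJ → DN
DN → LY
LY → IB
IB → SL
SL → KC
KC → MV
MV → FJ
FJ → YJ
YJ → OO
MV → SQ

SB AC CJ DN LY IB SL KC MV FJ YJ OO SQ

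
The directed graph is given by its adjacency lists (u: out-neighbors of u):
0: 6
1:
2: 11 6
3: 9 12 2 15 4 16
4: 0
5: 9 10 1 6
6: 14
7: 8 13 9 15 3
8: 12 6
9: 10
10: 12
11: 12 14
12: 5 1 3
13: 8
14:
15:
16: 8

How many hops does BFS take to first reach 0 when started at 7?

Level 0: 7
Level 1: 3, 8, 9, 13, 15
Level 2: 2, 4, 6, 10, 12, 16
Level 3: 0, 1, 5, 11, 14
0 first appears at level 3.

3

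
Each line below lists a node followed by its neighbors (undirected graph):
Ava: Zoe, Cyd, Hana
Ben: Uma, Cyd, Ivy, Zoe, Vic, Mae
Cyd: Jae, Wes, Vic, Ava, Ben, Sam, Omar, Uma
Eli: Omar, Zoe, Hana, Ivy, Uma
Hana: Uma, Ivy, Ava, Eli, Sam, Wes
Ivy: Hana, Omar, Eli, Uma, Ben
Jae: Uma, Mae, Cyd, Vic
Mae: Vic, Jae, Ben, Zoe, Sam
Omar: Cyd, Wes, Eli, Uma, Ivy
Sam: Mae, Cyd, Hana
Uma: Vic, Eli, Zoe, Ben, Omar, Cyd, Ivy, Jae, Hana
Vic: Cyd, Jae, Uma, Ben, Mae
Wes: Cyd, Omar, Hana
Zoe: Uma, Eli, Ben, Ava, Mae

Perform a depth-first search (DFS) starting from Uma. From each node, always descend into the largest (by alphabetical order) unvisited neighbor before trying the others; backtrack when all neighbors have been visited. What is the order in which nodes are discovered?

Uma Zoe Mae Vic Jae Cyd Wes Omar Ivy Hana Sam Eli Ava Ben

Visit Uma
Uma → Zoe
Zoe → Mae
Mae → Vic
Vic → Jae
Jae → Cyd
Cyd → Wes
Wes → Omar
Omar → Ivy
Ivy → Hana
Hana → Sam
Hana → Eli
Hana → Ava
Ivy → Ben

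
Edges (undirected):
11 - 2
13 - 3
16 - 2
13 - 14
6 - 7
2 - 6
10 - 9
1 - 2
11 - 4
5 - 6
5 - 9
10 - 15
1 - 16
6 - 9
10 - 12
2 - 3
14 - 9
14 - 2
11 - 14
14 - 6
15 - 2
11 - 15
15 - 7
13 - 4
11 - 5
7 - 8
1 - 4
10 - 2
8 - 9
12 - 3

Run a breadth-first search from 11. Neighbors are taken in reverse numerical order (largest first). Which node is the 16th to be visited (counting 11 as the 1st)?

8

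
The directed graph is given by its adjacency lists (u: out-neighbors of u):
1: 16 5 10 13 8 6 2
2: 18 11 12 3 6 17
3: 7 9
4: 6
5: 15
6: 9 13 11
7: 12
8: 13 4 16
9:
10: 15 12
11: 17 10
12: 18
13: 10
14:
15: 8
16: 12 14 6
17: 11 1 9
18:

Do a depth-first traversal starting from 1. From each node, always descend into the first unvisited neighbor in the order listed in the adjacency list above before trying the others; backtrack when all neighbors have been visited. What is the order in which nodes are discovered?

Visit 1
1 → 16
16 → 12
12 → 18
16 → 14
16 → 6
6 → 9
6 → 13
13 → 10
10 → 15
15 → 8
8 → 4
6 → 11
11 → 17
1 → 5
1 → 2
2 → 3
3 → 7

1 → 16 → 12 → 18 → 14 → 6 → 9 → 13 → 10 → 15 → 8 → 4 → 11 → 17 → 5 → 2 → 3 → 7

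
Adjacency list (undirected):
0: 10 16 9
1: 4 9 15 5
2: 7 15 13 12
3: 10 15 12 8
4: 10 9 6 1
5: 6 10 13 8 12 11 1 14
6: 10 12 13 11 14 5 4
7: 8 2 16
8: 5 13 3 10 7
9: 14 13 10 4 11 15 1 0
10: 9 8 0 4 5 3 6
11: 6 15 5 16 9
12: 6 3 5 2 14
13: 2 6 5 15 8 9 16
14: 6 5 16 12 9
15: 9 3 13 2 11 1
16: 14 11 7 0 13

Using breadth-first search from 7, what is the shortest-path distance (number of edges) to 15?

2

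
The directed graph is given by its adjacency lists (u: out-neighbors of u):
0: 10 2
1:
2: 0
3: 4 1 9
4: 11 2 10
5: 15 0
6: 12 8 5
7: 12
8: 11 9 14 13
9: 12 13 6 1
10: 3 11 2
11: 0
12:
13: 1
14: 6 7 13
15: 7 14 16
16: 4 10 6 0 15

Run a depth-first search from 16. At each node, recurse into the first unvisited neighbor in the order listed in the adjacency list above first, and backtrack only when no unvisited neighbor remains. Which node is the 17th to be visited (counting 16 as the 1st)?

Visit 16
16 → 4
4 → 11
11 → 0
0 → 10
10 → 3
3 → 1
3 → 9
9 → 12
9 → 13
9 → 6
6 → 8
8 → 14
14 → 7
6 → 5
5 → 15
10 → 2

Visit order: 16, 4, 11, 0, 10, 3, 1, 9, 12, 13, 6, 8, 14, 7, 5, 15, 2

2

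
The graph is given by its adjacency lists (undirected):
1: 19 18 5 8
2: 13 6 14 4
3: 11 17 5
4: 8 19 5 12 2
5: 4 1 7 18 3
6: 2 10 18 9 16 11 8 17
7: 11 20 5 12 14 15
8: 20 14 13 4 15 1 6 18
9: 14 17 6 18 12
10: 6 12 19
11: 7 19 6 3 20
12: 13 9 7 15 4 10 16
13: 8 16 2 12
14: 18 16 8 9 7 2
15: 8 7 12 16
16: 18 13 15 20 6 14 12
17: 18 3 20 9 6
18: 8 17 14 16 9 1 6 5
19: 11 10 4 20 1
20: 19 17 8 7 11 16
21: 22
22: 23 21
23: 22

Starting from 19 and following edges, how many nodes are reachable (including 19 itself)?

20

BFS from 19 visits: 19, 11, 10, 4, 20, 1, 7, 6, 3, 12, 8, 5, 2, 17, 16, 18, 14, 15, 9, 13
Reachable nodes: 20 of 23 total.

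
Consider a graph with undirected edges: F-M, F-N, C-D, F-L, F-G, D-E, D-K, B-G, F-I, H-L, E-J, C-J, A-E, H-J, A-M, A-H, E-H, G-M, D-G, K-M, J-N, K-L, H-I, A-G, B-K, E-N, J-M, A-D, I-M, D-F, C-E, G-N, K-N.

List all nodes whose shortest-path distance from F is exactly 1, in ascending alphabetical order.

D, G, I, L, M, N

Level 0: F
Level 1: D, G, I, L, M, N
Level 2: A, B, C, E, H, J, K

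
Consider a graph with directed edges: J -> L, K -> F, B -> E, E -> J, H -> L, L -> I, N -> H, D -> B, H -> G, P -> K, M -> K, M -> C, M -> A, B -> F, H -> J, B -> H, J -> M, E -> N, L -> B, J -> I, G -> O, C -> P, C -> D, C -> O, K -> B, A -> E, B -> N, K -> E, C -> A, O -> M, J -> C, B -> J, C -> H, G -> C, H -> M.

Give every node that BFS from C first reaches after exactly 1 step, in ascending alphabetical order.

Level 0: C
Level 1: A, D, H, O, P
Level 2: B, E, G, J, K, L, M
Level 3: F, I, N

A, D, H, O, P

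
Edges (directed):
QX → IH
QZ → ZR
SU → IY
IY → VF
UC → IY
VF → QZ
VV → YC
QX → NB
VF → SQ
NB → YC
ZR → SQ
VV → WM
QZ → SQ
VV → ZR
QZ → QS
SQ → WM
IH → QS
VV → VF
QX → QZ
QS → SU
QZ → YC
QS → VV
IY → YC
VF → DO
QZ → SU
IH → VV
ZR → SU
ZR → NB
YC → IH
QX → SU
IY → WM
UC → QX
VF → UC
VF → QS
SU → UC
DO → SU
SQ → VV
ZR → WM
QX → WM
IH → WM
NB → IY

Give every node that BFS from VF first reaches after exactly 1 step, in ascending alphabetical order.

DO, QS, QZ, SQ, UC

Level 0: VF
Level 1: DO, QS, QZ, SQ, UC
Level 2: IY, QX, SU, VV, WM, YC, ZR
Level 3: IH, NB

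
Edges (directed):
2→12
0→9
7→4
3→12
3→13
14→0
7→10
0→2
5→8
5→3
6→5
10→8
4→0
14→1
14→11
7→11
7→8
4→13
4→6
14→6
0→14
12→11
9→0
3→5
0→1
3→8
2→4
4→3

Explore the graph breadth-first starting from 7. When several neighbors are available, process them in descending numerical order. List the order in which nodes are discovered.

7, 11, 10, 8, 4, 13, 6, 3, 0, 5, 12, 14, 9, 2, 1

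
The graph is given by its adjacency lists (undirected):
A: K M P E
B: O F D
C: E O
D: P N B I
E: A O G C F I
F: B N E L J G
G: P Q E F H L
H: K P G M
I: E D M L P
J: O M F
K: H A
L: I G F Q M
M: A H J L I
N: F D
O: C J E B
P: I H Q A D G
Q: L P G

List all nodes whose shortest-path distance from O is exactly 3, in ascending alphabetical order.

H, K, L, N, P, Q

Level 0: O
Level 1: B, C, E, J
Level 2: A, D, F, G, I, M
Level 3: H, K, L, N, P, Q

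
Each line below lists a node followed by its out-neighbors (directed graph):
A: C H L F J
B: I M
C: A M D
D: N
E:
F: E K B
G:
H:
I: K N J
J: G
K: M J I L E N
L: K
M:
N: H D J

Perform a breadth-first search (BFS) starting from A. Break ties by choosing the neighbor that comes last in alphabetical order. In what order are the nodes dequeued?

Visit A; enqueue L, J, H, F, C → queue [L, J, H, F, C]
Visit L; enqueue K → queue [J, H, F, C, K]
Visit J; enqueue G → queue [H, F, C, K, G]
Visit H → queue [F, C, K, G]
Visit F; enqueue E, B → queue [C, K, G, E, B]
Visit C; enqueue M, D → queue [K, G, E, B, M, D]
Visit K; enqueue N, I → queue [G, E, B, M, D, N, I]
Visit G → queue [E, B, M, D, N, I]
Visit E → queue [B, M, D, N, I]
Visit B → queue [M, D, N, I]
Visit M → queue [D, N, I]
Visit D → queue [N, I]
Visit N → queue [I]
Visit I → queue []

A, L, J, H, F, C, K, G, E, B, M, D, N, I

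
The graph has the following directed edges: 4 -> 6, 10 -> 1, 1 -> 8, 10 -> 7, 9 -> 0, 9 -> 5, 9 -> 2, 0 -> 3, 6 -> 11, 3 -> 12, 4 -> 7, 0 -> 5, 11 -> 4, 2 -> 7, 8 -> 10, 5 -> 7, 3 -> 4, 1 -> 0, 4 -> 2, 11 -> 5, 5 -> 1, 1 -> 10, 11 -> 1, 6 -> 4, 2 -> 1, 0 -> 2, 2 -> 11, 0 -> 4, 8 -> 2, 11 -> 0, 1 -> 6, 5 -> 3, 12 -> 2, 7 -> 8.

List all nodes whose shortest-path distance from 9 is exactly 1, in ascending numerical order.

Level 0: 9
Level 1: 0, 2, 5
Level 2: 1, 3, 4, 7, 11
Level 3: 6, 8, 10, 12

0, 2, 5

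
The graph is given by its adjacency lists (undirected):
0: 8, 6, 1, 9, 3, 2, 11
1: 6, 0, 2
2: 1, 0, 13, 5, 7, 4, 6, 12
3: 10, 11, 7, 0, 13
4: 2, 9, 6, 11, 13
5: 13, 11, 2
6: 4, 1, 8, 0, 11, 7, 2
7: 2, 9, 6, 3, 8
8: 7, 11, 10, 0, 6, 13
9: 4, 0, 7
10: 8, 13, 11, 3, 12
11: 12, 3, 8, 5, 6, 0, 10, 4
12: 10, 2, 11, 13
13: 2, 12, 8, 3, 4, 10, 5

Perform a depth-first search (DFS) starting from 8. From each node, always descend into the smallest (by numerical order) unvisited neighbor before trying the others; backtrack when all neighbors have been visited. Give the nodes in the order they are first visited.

Visit 8
8 → 0
0 → 1
1 → 2
2 → 4
4 → 6
6 → 7
7 → 3
3 → 10
10 → 11
11 → 5
5 → 13
13 → 12
7 → 9

8 0 1 2 4 6 7 3 10 11 5 13 12 9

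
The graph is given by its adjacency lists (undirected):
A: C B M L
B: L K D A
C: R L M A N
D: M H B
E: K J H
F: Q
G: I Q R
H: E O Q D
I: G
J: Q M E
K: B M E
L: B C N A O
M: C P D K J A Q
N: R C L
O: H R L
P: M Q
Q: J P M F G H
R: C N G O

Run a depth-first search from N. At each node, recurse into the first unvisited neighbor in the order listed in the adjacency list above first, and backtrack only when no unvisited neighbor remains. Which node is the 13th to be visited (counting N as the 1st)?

Visit N
N → R
R → C
C → L
L → B
B → K
K → M
M → P
P → Q
Q → J
J → E
E → H
H → O
H → D
Q → F
Q → G
G → I
M → A

Visit order: N, R, C, L, B, K, M, P, Q, J, E, H, O, D, F, G, I, A

O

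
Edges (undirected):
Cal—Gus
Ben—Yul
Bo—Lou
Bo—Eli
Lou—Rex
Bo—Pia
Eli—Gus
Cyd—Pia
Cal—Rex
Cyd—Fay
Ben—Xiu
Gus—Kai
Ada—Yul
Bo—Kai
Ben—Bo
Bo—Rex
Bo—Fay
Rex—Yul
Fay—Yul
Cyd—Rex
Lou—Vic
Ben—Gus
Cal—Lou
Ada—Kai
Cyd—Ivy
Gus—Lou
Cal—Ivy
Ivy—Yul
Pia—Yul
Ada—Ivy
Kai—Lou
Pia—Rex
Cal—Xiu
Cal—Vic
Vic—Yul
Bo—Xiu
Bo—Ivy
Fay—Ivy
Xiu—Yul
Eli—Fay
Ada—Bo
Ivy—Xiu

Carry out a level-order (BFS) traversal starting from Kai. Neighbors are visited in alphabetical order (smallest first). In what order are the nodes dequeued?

Visit Kai; enqueue Ada, Bo, Gus, Lou → queue [Ada, Bo, Gus, Lou]
Visit Ada; enqueue Ivy, Yul → queue [Bo, Gus, Lou, Ivy, Yul]
Visit Bo; enqueue Ben, Eli, Fay, Pia, Rex, Xiu → queue [Gus, Lou, Ivy, Yul, Ben, Eli, Fay, Pia, Rex, Xiu]
Visit Gus; enqueue Cal → queue [Lou, Ivy, Yul, Ben, Eli, Fay, Pia, Rex, Xiu, Cal]
Visit Lou; enqueue Vic → queue [Ivy, Yul, Ben, Eli, Fay, Pia, Rex, Xiu, Cal, Vic]
Visit Ivy; enqueue Cyd → queue [Yul, Ben, Eli, Fay, Pia, Rex, Xiu, Cal, Vic, Cyd]
Visit Yul → queue [Ben, Eli, Fay, Pia, Rex, Xiu, Cal, Vic, Cyd]
Visit Ben → queue [Eli, Fay, Pia, Rex, Xiu, Cal, Vic, Cyd]
Visit Eli → queue [Fay, Pia, Rex, Xiu, Cal, Vic, Cyd]
Visit Fay → queue [Pia, Rex, Xiu, Cal, Vic, Cyd]
Visit Pia → queue [Rex, Xiu, Cal, Vic, Cyd]
Visit Rex → queue [Xiu, Cal, Vic, Cyd]
Visit Xiu → queue [Cal, Vic, Cyd]
Visit Cal → queue [Vic, Cyd]
Visit Vic → queue [Cyd]
Visit Cyd → queue []

Kai, Ada, Bo, Gus, Lou, Ivy, Yul, Ben, Eli, Fay, Pia, Rex, Xiu, Cal, Vic, Cyd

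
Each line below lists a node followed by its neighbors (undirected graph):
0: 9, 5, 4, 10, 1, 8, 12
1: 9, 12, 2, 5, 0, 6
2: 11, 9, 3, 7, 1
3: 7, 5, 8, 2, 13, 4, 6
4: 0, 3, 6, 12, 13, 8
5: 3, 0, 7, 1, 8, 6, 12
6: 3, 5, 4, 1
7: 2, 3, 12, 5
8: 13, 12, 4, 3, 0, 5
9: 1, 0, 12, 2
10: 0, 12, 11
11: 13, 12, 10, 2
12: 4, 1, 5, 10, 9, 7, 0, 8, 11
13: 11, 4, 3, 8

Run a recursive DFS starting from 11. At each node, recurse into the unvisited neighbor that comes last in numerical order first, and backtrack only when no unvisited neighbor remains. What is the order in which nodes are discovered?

Visit 11
11 → 13
13 → 8
8 → 12
12 → 10
10 → 0
0 → 9
9 → 2
2 → 7
7 → 5
5 → 6
6 → 4
4 → 3
6 → 1

11, 13, 8, 12, 10, 0, 9, 2, 7, 5, 6, 4, 3, 1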